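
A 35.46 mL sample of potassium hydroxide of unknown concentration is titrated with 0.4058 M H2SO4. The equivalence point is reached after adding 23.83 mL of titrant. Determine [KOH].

0.545 M

n(H2SO4) delivered = 0.4058 x 0.02383 = 0.009670 mol.
The reaction is 2 KOH + 1 H2SO4, so n(KOH) = 0.009670 x 2/1 = 0.01934 mol.
[KOH] = 0.01934 mol / 0.03546 L = 0.545 M.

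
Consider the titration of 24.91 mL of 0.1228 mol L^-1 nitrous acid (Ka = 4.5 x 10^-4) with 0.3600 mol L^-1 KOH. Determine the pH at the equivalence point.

8.15

n(HNO2) = 0.1228 x 0.02491 = 0.003059 mol; V(KOH) at equivalence = 0.003059/0.3600 = 0.008497 L.
At equivalence all the acid is converted to NO2-; total volume = 0.02491 + 0.008497 = 0.03341 L, so [NO2-] = 0.003059/0.03341 = 0.09157 M.
Kb = Kw/Ka = 1.0e-14 / 4.5 x 10^-4 = 2.22e-11.
[OH^-] = sqrt(Kb x [NO2-]) = sqrt(2.22e-11 x 0.09157) = 1.43e-6 M.
pOH = 5.85, so pH = 14.00 - 5.85 = 8.15.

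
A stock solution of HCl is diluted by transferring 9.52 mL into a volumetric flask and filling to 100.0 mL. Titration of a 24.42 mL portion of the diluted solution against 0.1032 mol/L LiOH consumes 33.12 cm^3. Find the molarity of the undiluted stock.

1.47 M

n(LiOH) = 0.1032 x 0.03312 = 0.003418 mol.
n(HCl) in the aliquot = 0.003418 mol.
[diluted HCl] = 0.003418 / 0.02442 = 0.1400 M.
Dilution factor = 100.0/9.520 = 10.50, so [stock] = 0.1400 x 10.50 = 1.47 M.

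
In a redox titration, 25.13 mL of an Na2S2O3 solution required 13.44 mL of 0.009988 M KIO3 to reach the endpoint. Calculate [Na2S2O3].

n(KIO3) = 0.009988 x 0.01344 = 0.0001342 mol.
From the balanced equation, 1 mol KIO3 reacts with 6 mol Na2S2O3, so n(Na2S2O3) = 0.0001342 x 6/1 = 0.0008054 mol.
[Na2S2O3] = 0.0008054 / 0.02513 L = 0.0321 M.

0.0321 M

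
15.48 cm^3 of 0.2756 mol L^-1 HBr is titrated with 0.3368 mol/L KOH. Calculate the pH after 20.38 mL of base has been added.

12.86

n(acid) = 0.2756 x 0.01548 = 0.004266 mol; n(KOH) added = 0.3368 x 0.02038 = 0.006864 mol.
Base is in excess by 0.006864 - 0.004266 = 0.002598 mol in a total volume of 0.03586 L.
[OH^-] = 0.002598/0.03586 = 0.07244 M, so pOH = 1.14 and pH = 14.00 - 1.14 = 12.86.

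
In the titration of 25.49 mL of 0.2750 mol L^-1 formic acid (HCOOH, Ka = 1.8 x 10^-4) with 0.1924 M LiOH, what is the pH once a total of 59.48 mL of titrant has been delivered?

n(acid) = 0.2750 x 0.02549 = 0.007010 mol; n(LiOH) added = 0.1924 x 0.05948 = 0.01144 mol.
Base is in excess by 0.01144 - 0.007010 = 0.004434 mol in a total volume of 0.08497 L.
[OH^-] = 0.004434/0.08497 = 0.05219 M, so pOH = 1.28 and pH = 14.00 - 1.28 = 12.72.

12.72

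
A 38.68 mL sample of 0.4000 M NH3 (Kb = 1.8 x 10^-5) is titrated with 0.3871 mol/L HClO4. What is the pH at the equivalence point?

n(NH3) = 0.4000 x 0.03868 = 0.01547 mol; V(HClO4) at equivalence = 0.01547/0.3871 = 0.03997 L.
At equivalence the base is fully converted to NH4+; total volume = 0.07865 L, so [NH4+] = 0.01547/0.07865 = 0.1967 M.
Ka(NH4+) = Kw/Kb = 1.0e-14 / 1.8 x 10^-5 = 5.56e-10.
[H^+] = sqrt(Ka x [NH4+]) = sqrt(5.56e-10 x 0.1967) = 1.05e-5 M.
pH = -log(1.05e-5) = 4.98.

4.98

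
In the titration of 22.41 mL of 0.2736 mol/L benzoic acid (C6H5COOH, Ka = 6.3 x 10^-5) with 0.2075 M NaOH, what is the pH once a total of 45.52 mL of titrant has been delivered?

n(acid) = 0.2736 x 0.02241 = 0.006131 mol; n(NaOH) added = 0.2075 x 0.04552 = 0.009445 mol.
Base is in excess by 0.009445 - 0.006131 = 0.003314 mol in a total volume of 0.06793 L.
[OH^-] = 0.003314/0.06793 = 0.04879 M, so pOH = 1.31 and pH = 14.00 - 1.31 = 12.69.

12.69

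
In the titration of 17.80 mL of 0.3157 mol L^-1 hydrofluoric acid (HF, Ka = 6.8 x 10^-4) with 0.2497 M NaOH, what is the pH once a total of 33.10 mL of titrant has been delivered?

n(acid) = 0.3157 x 0.01780 = 0.005619 mol; n(NaOH) added = 0.2497 x 0.03310 = 0.008265 mol.
Base is in excess by 0.008265 - 0.005619 = 0.002646 mol in a total volume of 0.05090 L.
[OH^-] = 0.002646/0.05090 = 0.05198 M, so pOH = 1.28 and pH = 14.00 - 1.28 = 12.72.

12.72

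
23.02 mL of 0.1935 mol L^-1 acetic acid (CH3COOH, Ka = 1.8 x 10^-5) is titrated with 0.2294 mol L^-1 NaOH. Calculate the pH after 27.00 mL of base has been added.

n(acid) = 0.1935 x 0.02302 = 0.004454 mol; n(NaOH) added = 0.2294 x 0.02700 = 0.006194 mol.
Base is in excess by 0.006194 - 0.004454 = 0.001739 mol in a total volume of 0.05002 L.
[OH^-] = 0.001739/0.05002 = 0.03477 M, so pOH = 1.46 and pH = 14.00 - 1.46 = 12.54.

12.54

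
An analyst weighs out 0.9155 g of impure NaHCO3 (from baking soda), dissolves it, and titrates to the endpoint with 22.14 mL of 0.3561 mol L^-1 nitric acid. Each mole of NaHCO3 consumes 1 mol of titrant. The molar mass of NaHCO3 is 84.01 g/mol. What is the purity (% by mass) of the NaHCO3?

n(HNO3) = 0.3561 x 0.02214 = 0.007884 mol.
n(NaHCO3) = 0.007884 / 1 = 0.007884 mol.
mass of NaHCO3 = 0.007884 x 84.01 = 0.6623 g.
% purity = 0.6623 / 0.9155 x 100 = 72.3%.

72.3%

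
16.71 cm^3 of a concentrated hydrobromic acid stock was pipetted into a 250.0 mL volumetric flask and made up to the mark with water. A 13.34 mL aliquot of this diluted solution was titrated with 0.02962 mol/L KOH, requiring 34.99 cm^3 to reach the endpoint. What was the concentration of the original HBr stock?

n(KOH) = 0.02962 x 0.03499 = 0.001036 mol.
n(HBr) in the aliquot = 0.001036 mol.
[diluted HBr] = 0.001036 / 0.01334 = 0.07769 M.
Dilution factor = 250.0/16.71 = 14.96, so [stock] = 0.07769 x 14.96 = 1.16 M.

1.16 M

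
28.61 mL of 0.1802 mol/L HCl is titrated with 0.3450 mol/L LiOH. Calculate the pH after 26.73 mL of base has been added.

n(acid) = 0.1802 x 0.02861 = 0.005156 mol; n(LiOH) added = 0.3450 x 0.02673 = 0.009222 mol.
Base is in excess by 0.009222 - 0.005156 = 0.004066 mol in a total volume of 0.05534 L.
[OH^-] = 0.004066/0.05534 = 0.07348 M, so pOH = 1.13 and pH = 14.00 - 1.13 = 12.87.

12.87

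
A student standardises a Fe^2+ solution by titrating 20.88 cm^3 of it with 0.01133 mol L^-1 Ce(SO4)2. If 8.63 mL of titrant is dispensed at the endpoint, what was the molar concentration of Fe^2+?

0.00468 M

n(Ce(SO4)2) = 0.01133 x 0.008630 = 9.778e-5 mol.
From the balanced equation, 1 mol Ce(SO4)2 reacts with 1 mol Fe^2+, so n(Fe^2+) = 9.778e-5 x 1/1 = 9.778e-5 mol.
[Fe^2+] = 9.778e-5 / 0.02088 L = 0.00468 M.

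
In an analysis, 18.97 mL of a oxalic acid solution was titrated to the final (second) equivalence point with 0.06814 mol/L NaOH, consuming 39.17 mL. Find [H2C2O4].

0.0703 M

n(NaOH) = 0.06814 x 0.03917 = 0.002669 mol.
At the final (second) equivalence point, 2 mol OH^- react per mol H2C2O4, so n(H2C2O4) = 0.002669 / 2 = 0.001335 mol.
[H2C2O4] = 0.001335 / 0.01897 L = 0.0703 M.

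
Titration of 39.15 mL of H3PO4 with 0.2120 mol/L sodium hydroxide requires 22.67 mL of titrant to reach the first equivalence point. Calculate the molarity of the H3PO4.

n(NaOH) = 0.2120 x 0.02267 = 0.004806 mol.
At the first equivalence point, 1 mol OH^- react per mol H3PO4, so n(H3PO4) = 0.004806 / 1 = 0.004806 mol.
[H3PO4] = 0.004806 / 0.03915 L = 0.123 M.

0.123 M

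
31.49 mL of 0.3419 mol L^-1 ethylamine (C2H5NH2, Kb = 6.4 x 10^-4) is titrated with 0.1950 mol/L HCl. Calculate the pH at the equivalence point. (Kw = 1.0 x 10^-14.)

n(C2H5NH2) = 0.3419 x 0.03149 = 0.01077 mol; V(HCl) at equivalence = 0.01077/0.1950 = 0.05521 L.
At equivalence the base is fully converted to C2H5NH3+; total volume = 0.08670 L, so [C2H5NH3+] = 0.01077/0.08670 = 0.1242 M.
Ka(C2H5NH3+) = Kw/Kb = 1.0e-14 / 6.4 x 10^-4 = 1.56e-11.
[H^+] = sqrt(Ka x [C2H5NH3+]) = sqrt(1.56e-11 x 0.1242) = 1.39e-6 M.
pH = -log(1.39e-6) = 5.86.

5.86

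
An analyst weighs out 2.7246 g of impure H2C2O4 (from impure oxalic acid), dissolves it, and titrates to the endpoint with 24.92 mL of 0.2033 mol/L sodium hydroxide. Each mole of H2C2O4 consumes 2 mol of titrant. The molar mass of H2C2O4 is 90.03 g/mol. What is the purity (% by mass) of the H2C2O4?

8.37%

n(NaOH) = 0.2033 x 0.02492 = 0.005066 mol.
n(H2C2O4) = 0.005066 / 2 = 0.002533 mol.
mass of H2C2O4 = 0.002533 x 90.03 = 0.2281 g.
% purity = 0.2281 / 2.7246 x 100 = 8.37%.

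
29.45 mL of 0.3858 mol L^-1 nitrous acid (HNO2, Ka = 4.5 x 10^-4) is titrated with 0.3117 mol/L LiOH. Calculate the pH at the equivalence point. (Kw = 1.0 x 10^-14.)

n(HNO2) = 0.3858 x 0.02945 = 0.01136 mol; V(LiOH) at equivalence = 0.01136/0.3117 = 0.03645 L.
At equivalence all the acid is converted to NO2-; total volume = 0.02945 + 0.03645 = 0.06590 L, so [NO2-] = 0.01136/0.06590 = 0.1724 M.
Kb = Kw/Ka = 1.0e-14 / 4.5 x 10^-4 = 2.22e-11.
[OH^-] = sqrt(Kb x [NO2-]) = sqrt(2.22e-11 x 0.1724) = 1.96e-6 M.
pOH = 5.71, so pH = 14.00 - 5.71 = 8.29.

8.29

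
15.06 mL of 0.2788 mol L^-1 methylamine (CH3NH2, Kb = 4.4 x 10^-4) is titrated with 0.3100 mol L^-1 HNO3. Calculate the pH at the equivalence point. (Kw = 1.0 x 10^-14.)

n(CH3NH2) = 0.2788 x 0.01506 = 0.004199 mol; V(HNO3) at equivalence = 0.004199/0.3100 = 0.01354 L.
At equivalence the base is fully converted to CH3NH3+; total volume = 0.02860 L, so [CH3NH3+] = 0.004199/0.02860 = 0.1468 M.
Ka(CH3NH3+) = Kw/Kb = 1.0e-14 / 4.4 x 10^-4 = 2.27e-11.
[H^+] = sqrt(Ka x [CH3NH3+]) = sqrt(2.27e-11 x 0.1468) = 1.83e-6 M.
pH = -log(1.83e-6) = 5.74.

5.74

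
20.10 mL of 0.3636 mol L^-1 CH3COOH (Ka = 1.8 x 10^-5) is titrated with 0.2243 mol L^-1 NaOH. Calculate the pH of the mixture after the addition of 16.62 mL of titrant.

4.76

Initial n(CH3COOH) = 0.3636 x 0.02010 = 0.007308 mol.
n(NaOH) added = 0.2243 x 0.01662 = 0.003728 mol, converting that many moles of CH3COOH to CH3COO-.
Remaining n(CH3COOH) = 0.003580 mol; n(CH3COO-) = 0.003728 mol.
By Henderson-Hasselbalch, pH = pKa + log([A^-]/[HA]) = 4.74 + log(0.003728/0.003580) = 4.74 + (+0.02) = 4.76.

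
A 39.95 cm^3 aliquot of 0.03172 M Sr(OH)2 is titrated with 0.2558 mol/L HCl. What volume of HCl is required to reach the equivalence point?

9.91 mL

n(Sr(OH)2) = 0.03172 mol/L x 0.03995 L = 0.001267 mol.
The neutralisation is 1 Sr(OH)2 : 2 HCl, so n(HCl) = 0.001267 x 2/1 = 0.002534 mol.
V(HCl) = 0.002534 / 0.2558 = 0.009908 L = 9.91 mL.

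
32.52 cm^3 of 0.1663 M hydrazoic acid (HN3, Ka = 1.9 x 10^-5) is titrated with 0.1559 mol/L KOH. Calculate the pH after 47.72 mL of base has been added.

12.40

n(acid) = 0.1663 x 0.03252 = 0.005408 mol; n(KOH) added = 0.1559 x 0.04772 = 0.007440 mol.
Base is in excess by 0.007440 - 0.005408 = 0.002031 mol in a total volume of 0.08024 L.
[OH^-] = 0.002031/0.08024 = 0.02532 M, so pOH = 1.60 and pH = 14.00 - 1.60 = 12.40.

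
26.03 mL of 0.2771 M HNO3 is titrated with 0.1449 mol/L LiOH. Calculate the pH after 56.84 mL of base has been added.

12.09

n(acid) = 0.2771 x 0.02603 = 0.007213 mol; n(LiOH) added = 0.1449 x 0.05684 = 0.008236 mol.
Base is in excess by 0.008236 - 0.007213 = 0.001023 mol in a total volume of 0.08287 L.
[OH^-] = 0.001023/0.08287 = 0.01235 M, so pOH = 1.91 and pH = 14.00 - 1.91 = 12.09.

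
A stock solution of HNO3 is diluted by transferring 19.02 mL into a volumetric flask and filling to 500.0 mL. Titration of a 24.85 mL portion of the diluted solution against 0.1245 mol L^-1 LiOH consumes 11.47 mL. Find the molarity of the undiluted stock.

n(LiOH) = 0.1245 x 0.01147 = 0.001428 mol.
n(HNO3) in the aliquot = 0.001428 mol.
[diluted HNO3] = 0.001428 / 0.02485 = 0.05747 M.
Dilution factor = 500.0/19.02 = 26.29, so [stock] = 0.05747 x 26.29 = 1.51 M.

1.51 M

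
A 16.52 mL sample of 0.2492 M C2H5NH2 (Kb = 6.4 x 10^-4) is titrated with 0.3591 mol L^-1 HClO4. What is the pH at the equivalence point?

5.82

n(C2H5NH2) = 0.2492 x 0.01652 = 0.004117 mol; V(HClO4) at equivalence = 0.004117/0.3591 = 0.01146 L.
At equivalence the base is fully converted to C2H5NH3+; total volume = 0.02798 L, so [C2H5NH3+] = 0.004117/0.02798 = 0.1471 M.
Ka(C2H5NH3+) = Kw/Kb = 1.0e-14 / 6.4 x 10^-4 = 1.56e-11.
[H^+] = sqrt(Ka x [C2H5NH3+]) = sqrt(1.56e-11 x 0.1471) = 1.52e-6 M.
pH = -log(1.52e-6) = 5.82.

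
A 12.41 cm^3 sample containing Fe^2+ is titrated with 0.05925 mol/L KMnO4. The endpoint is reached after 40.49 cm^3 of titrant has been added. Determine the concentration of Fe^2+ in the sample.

0.967 M

n(KMnO4) = 0.05925 x 0.04049 = 0.002399 mol.
From the balanced equation, 1 mol KMnO4 reacts with 5 mol Fe^2+, so n(Fe^2+) = 0.002399 x 5/1 = 0.01200 mol.
[Fe^2+] = 0.01200 / 0.01241 L = 0.967 M.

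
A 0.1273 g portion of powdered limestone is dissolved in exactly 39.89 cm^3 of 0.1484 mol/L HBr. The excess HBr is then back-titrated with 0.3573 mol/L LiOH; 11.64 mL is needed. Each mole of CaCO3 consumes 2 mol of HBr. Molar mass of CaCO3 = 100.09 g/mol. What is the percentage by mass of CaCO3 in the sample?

69.2%

Total n(HBr) added = 0.1484 x 0.03989 = 0.005920 mol.
n(LiOH) used = 0.3573 x 0.01164 = 0.004159 mol, which equals the excess n(HBr).
So n(HBr) consumed by the sample = 0.005920 - 0.004159 = 0.001761 mol.
n(CaCO3) = 0.001761 / 2 = 0.0008804 mol.
mass CaCO3 = 0.0008804 x 100.09 = 0.08811 g, so %CaCO3 = 0.08811/0.1273 x 100 = 69.2%.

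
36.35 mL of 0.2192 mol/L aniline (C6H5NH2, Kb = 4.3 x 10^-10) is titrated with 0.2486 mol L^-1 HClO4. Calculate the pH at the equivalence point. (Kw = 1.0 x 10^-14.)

n(C6H5NH2) = 0.2192 x 0.03635 = 0.007968 mol; V(HClO4) at equivalence = 0.007968/0.2486 = 0.03205 L.
At equivalence the base is fully converted to C6H5NH3+; total volume = 0.06840 L, so [C6H5NH3+] = 0.007968/0.06840 = 0.1165 M.
Ka(C6H5NH3+) = Kw/Kb = 1.0e-14 / 4.3 x 10^-10 = 2.33e-5.
[H^+] = sqrt(Ka x [C6H5NH3+]) = sqrt(2.33e-5 x 0.1165) = 0.00165 M.
pH = -log(0.00165) = 2.78.

2.78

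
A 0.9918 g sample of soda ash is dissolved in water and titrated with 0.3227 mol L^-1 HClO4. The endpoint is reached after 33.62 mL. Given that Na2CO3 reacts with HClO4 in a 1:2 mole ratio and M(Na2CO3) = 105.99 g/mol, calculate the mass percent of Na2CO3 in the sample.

58.0%

n(HClO4) = 0.3227 x 0.03362 = 0.01085 mol.
n(Na2CO3) = 0.01085 / 2 = 0.005425 mol.
mass of Na2CO3 = 0.005425 x 105.99 = 0.5750 g.
% purity = 0.5750 / 0.9918 x 100 = 58.0%.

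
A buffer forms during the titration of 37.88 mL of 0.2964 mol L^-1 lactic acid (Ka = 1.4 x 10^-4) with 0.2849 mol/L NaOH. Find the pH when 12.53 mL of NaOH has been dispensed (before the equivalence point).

Initial n(HC3H5O3) = 0.2964 x 0.03788 = 0.01123 mol.
n(NaOH) added = 0.2849 x 0.01253 = 0.003570 mol, converting that many moles of HC3H5O3 to C3H5O3-.
Remaining n(HC3H5O3) = 0.007658 mol; n(C3H5O3-) = 0.003570 mol.
By Henderson-Hasselbalch, pH = pKa + log([A^-]/[HA]) = 3.85 + log(0.003570/0.007658) = 3.85 + (-0.33) = 3.52.

3.52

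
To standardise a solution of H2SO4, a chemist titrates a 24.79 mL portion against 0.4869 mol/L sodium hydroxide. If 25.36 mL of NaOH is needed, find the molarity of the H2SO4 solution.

n(NaOH) delivered = 0.4869 x 0.02536 = 0.01235 mol.
The reaction is 1 H2SO4 + 2 NaOH, so n(H2SO4) = 0.01235 x 1/2 = 0.006174 mol.
[H2SO4] = 0.006174 mol / 0.02479 L = 0.249 M.

0.249 M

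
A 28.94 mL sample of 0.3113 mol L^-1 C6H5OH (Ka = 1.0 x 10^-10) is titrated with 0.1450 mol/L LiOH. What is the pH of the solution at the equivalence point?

n(C6H5OH) = 0.3113 x 0.02894 = 0.009009 mol; V(LiOH) at equivalence = 0.009009/0.1450 = 0.06213 L.
At equivalence all the acid is converted to C6H5O-; total volume = 0.02894 + 0.06213 = 0.09107 L, so [C6H5O-] = 0.009009/0.09107 = 0.09892 M.
Kb = Kw/Ka = 1.0e-14 / 1.0 x 10^-10 = 0.000100.
[OH^-] = sqrt(Kb x [C6H5O-]) = sqrt(0.000100 x 0.09892) = 0.00315 M.
pOH = 2.50, so pH = 14.00 - 2.50 = 11.50.

11.50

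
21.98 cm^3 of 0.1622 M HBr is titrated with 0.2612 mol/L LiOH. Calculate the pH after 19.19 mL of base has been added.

12.55

n(acid) = 0.1622 x 0.02198 = 0.003565 mol; n(LiOH) added = 0.2612 x 0.01919 = 0.005012 mol.
Base is in excess by 0.005012 - 0.003565 = 0.001447 mol in a total volume of 0.04117 L.
[OH^-] = 0.001447/0.04117 = 0.03515 M, so pOH = 1.45 and pH = 14.00 - 1.45 = 12.55.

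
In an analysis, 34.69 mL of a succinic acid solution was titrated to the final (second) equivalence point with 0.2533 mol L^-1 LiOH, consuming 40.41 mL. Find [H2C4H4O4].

n(LiOH) = 0.2533 x 0.04041 = 0.01024 mol.
At the final (second) equivalence point, 2 mol OH^- react per mol H2C4H4O4, so n(H2C4H4O4) = 0.01024 / 2 = 0.005118 mol.
[H2C4H4O4] = 0.005118 / 0.03469 L = 0.148 M.

0.148 M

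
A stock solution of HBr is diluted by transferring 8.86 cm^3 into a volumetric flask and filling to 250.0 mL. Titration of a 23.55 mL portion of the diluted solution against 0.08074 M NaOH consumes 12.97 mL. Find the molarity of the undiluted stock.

n(NaOH) = 0.08074 x 0.01297 = 0.001047 mol.
n(HBr) in the aliquot = 0.001047 mol.
[diluted HBr] = 0.001047 / 0.02355 = 0.04447 M.
Dilution factor = 250.0/8.860 = 28.22, so [stock] = 0.04447 x 28.22 = 1.25 M.

1.25 M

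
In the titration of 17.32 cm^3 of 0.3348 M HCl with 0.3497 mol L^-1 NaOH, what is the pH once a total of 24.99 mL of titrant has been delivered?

n(acid) = 0.3348 x 0.01732 = 0.005799 mol; n(NaOH) added = 0.3497 x 0.02499 = 0.008739 mol.
Base is in excess by 0.008739 - 0.005799 = 0.002940 mol in a total volume of 0.04231 L.
[OH^-] = 0.002940/0.04231 = 0.06949 M, so pOH = 1.16 and pH = 14.00 - 1.16 = 12.84.

12.84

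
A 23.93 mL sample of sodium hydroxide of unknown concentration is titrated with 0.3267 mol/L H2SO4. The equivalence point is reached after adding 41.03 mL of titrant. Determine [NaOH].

n(H2SO4) delivered = 0.3267 x 0.04103 = 0.01340 mol.
The reaction is 2 NaOH + 1 H2SO4, so n(NaOH) = 0.01340 x 2/1 = 0.02681 mol.
[NaOH] = 0.02681 mol / 0.02393 L = 1.12 M.

1.12 M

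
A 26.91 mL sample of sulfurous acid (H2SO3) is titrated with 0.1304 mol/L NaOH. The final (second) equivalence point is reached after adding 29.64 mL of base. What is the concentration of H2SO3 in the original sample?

n(NaOH) = 0.1304 x 0.02964 = 0.003865 mol.
At the final (second) equivalence point, 2 mol OH^- react per mol H2SO3, so n(H2SO3) = 0.003865 / 2 = 0.001933 mol.
[H2SO3] = 0.001933 / 0.02691 L = 0.0718 M.

0.0718 M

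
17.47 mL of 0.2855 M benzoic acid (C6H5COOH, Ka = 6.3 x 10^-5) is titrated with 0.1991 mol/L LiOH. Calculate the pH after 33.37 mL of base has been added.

12.51

n(acid) = 0.2855 x 0.01747 = 0.004988 mol; n(LiOH) added = 0.1991 x 0.03337 = 0.006644 mol.
Base is in excess by 0.006644 - 0.004988 = 0.001656 mol in a total volume of 0.05084 L.
[OH^-] = 0.001656/0.05084 = 0.03258 M, so pOH = 1.49 and pH = 14.00 - 1.49 = 12.51.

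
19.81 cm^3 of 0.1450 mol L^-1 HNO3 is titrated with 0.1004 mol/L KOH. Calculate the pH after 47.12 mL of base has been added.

12.44

n(acid) = 0.1450 x 0.01981 = 0.002872 mol; n(KOH) added = 0.1004 x 0.04712 = 0.004731 mol.
Base is in excess by 0.004731 - 0.002872 = 0.001858 mol in a total volume of 0.06693 L.
[OH^-] = 0.001858/0.06693 = 0.02777 M, so pOH = 1.56 and pH = 14.00 - 1.56 = 12.44.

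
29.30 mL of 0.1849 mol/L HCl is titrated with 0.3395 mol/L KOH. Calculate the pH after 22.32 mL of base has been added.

n(acid) = 0.1849 x 0.02930 = 0.005418 mol; n(KOH) added = 0.3395 x 0.02232 = 0.007578 mol.
Base is in excess by 0.007578 - 0.005418 = 0.002160 mol in a total volume of 0.05162 L.
[OH^-] = 0.002160/0.05162 = 0.04185 M, so pOH = 1.38 and pH = 14.00 - 1.38 = 12.62.

12.62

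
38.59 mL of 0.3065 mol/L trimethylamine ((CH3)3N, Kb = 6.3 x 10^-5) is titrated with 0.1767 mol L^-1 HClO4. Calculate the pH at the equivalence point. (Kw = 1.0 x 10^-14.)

5.37

n((CH3)3N) = 0.3065 x 0.03859 = 0.01183 mol; V(HClO4) at equivalence = 0.01183/0.1767 = 0.06694 L.
At equivalence the base is fully converted to (CH3)3NH+; total volume = 0.1055 L, so [(CH3)3NH+] = 0.01183/0.1055 = 0.1121 M.
Ka((CH3)3NH+) = Kw/Kb = 1.0e-14 / 6.3 x 10^-5 = 1.59e-10.
[H^+] = sqrt(Ka x [(CH3)3NH+]) = sqrt(1.59e-10 x 0.1121) = 4.22e-6 M.
pH = -log(4.22e-6) = 5.37.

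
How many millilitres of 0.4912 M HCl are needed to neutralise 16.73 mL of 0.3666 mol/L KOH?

n(KOH) = 0.3666 mol/L x 0.01673 L = 0.006133 mol.
At equivalence n(HCl) = n(KOH) = 0.006133 mol.
V(HCl) = 0.006133 / 0.4912 = 0.01249 L = 12.5 mL.

12.5 mL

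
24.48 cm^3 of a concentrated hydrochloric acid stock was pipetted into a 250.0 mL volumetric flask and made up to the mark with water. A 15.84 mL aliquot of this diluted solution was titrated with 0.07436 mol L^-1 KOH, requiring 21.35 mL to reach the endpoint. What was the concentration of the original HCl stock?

n(KOH) = 0.07436 x 0.02135 = 0.001588 mol.
n(HCl) in the aliquot = 0.001588 mol.
[diluted HCl] = 0.001588 / 0.01584 = 0.1002 M.
Dilution factor = 250.0/24.48 = 10.21, so [stock] = 0.1002 x 10.21 = 1.02 M.

1.02 M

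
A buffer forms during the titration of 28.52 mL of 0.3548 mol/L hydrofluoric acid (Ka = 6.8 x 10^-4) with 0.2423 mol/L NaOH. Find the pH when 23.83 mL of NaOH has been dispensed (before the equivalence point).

3.29

Initial n(HF) = 0.3548 x 0.02852 = 0.01012 mol.
n(NaOH) added = 0.2423 x 0.02383 = 0.005774 mol, converting that many moles of HF to F-.
Remaining n(HF) = 0.004345 mol; n(F-) = 0.005774 mol.
By Henderson-Hasselbalch, pH = pKa + log([A^-]/[HA]) = 3.17 + log(0.005774/0.004345) = 3.17 + (+0.12) = 3.29.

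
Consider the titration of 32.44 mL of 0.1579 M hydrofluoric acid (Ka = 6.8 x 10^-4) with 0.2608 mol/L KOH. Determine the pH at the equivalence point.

8.08

n(HF) = 0.1579 x 0.03244 = 0.005122 mol; V(KOH) at equivalence = 0.005122/0.2608 = 0.01964 L.
At equivalence all the acid is converted to F-; total volume = 0.03244 + 0.01964 = 0.05208 L, so [F-] = 0.005122/0.05208 = 0.09835 M.
Kb = Kw/Ka = 1.0e-14 / 6.8 x 10^-4 = 1.47e-11.
[OH^-] = sqrt(Kb x [F-]) = sqrt(1.47e-11 x 0.09835) = 1.20e-6 M.
pOH = 5.92, so pH = 14.00 - 5.92 = 8.08.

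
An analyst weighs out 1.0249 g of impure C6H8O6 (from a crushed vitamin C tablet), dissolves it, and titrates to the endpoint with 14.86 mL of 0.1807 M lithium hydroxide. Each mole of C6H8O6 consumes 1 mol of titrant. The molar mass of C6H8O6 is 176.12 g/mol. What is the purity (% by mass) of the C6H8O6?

46.1%

n(LiOH) = 0.1807 x 0.01486 = 0.002685 mol.
n(C6H8O6) = 0.002685 / 1 = 0.002685 mol.
mass of C6H8O6 = 0.002685 x 176.12 = 0.4729 g.
% purity = 0.4729 / 1.0249 x 100 = 46.1%.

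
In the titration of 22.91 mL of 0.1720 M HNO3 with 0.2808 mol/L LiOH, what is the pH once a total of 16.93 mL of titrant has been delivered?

n(acid) = 0.1720 x 0.02291 = 0.003941 mol; n(LiOH) added = 0.2808 x 0.01693 = 0.004754 mol.
Base is in excess by 0.004754 - 0.003941 = 0.0008134 mol in a total volume of 0.03984 L.
[OH^-] = 0.0008134/0.03984 = 0.02042 M, so pOH = 1.69 and pH = 14.00 - 1.69 = 12.31.

12.31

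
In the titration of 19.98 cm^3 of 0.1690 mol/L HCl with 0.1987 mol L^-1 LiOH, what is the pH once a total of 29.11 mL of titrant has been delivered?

12.69

n(acid) = 0.1690 x 0.01998 = 0.003377 mol; n(LiOH) added = 0.1987 x 0.02911 = 0.005784 mol.
Base is in excess by 0.005784 - 0.003377 = 0.002408 mol in a total volume of 0.04909 L.
[OH^-] = 0.002408/0.04909 = 0.04904 M, so pOH = 1.31 and pH = 14.00 - 1.31 = 12.69.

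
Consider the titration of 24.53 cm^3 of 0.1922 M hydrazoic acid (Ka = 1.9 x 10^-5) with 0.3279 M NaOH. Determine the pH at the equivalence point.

8.90

n(HN3) = 0.1922 x 0.02453 = 0.004715 mol; V(NaOH) at equivalence = 0.004715/0.3279 = 0.01438 L.
At equivalence all the acid is converted to N3-; total volume = 0.02453 + 0.01438 = 0.03891 L, so [N3-] = 0.004715/0.03891 = 0.1212 M.
Kb = Kw/Ka = 1.0e-14 / 1.9 x 10^-5 = 5.26e-10.
[OH^-] = sqrt(Kb x [N3-]) = sqrt(5.26e-10 x 0.1212) = 7.99e-6 M.
pOH = 5.10, so pH = 14.00 - 5.10 = 8.90.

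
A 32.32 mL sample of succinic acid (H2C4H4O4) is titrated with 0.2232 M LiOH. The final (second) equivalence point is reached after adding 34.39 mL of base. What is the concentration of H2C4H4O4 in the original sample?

0.119 M

n(LiOH) = 0.2232 x 0.03439 = 0.007676 mol.
At the final (second) equivalence point, 2 mol OH^- react per mol H2C4H4O4, so n(H2C4H4O4) = 0.007676 / 2 = 0.003838 mol.
[H2C4H4O4] = 0.003838 / 0.03232 L = 0.119 M.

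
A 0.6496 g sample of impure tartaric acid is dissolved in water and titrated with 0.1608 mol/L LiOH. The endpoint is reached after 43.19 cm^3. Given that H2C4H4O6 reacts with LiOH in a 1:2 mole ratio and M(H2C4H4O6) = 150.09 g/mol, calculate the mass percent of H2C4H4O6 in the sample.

n(LiOH) = 0.1608 x 0.04319 = 0.006945 mol.
n(H2C4H4O6) = 0.006945 / 2 = 0.003472 mol.
mass of H2C4H4O6 = 0.003472 x 150.09 = 0.5212 g.
% purity = 0.5212 / 0.6496 x 100 = 80.2%.

80.2%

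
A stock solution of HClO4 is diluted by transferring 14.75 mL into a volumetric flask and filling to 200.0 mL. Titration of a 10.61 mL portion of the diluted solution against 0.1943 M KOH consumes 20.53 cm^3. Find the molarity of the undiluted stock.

5.10 M

n(KOH) = 0.1943 x 0.02053 = 0.003989 mol.
n(HClO4) in the aliquot = 0.003989 mol.
[diluted HClO4] = 0.003989 / 0.01061 = 0.3760 M.
Dilution factor = 200.0/14.75 = 13.56, so [stock] = 0.3760 x 13.56 = 5.10 M.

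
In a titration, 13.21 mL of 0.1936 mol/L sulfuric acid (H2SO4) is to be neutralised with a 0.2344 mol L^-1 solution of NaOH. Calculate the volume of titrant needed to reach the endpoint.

n(H2SO4) = 0.1936 mol/L x 0.01321 L = 0.002557 mol.
The neutralisation is 1 H2SO4 : 2 NaOH, so n(NaOH) = 0.002557 x 2/1 = 0.005115 mol.
V(NaOH) = 0.005115 / 0.2344 = 0.02182 L = 21.8 mL.

21.8 mL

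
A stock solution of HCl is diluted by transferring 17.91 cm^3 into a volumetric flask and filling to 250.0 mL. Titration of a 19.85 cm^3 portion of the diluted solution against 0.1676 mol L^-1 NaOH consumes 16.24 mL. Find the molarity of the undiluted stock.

n(NaOH) = 0.1676 x 0.01624 = 0.002722 mol.
n(HCl) in the aliquot = 0.002722 mol.
[diluted HCl] = 0.002722 / 0.01985 = 0.1371 M.
Dilution factor = 250.0/17.91 = 13.96, so [stock] = 0.1371 x 13.96 = 1.91 M.

1.91 M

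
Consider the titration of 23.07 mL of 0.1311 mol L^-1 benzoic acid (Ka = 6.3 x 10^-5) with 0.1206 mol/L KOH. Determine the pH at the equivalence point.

8.50

n(C6H5COOH) = 0.1311 x 0.02307 = 0.003024 mol; V(KOH) at equivalence = 0.003024/0.1206 = 0.02508 L.
At equivalence all the acid is converted to C6H5COO-; total volume = 0.02307 + 0.02508 = 0.04815 L, so [C6H5COO-] = 0.003024/0.04815 = 0.06282 M.
Kb = Kw/Ka = 1.0e-14 / 6.3 x 10^-5 = 1.59e-10.
[OH^-] = sqrt(Kb x [C6H5COO-]) = sqrt(1.59e-10 x 0.06282) = 3.16e-6 M.
pOH = 5.50, so pH = 14.00 - 5.50 = 8.50.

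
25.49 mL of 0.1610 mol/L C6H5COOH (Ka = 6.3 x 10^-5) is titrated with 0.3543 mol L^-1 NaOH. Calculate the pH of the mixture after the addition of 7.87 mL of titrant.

Initial n(C6H5COOH) = 0.1610 x 0.02549 = 0.004104 mol.
n(NaOH) added = 0.3543 x 0.007870 = 0.002788 mol, converting that many moles of C6H5COOH to C6H5COO-.
Remaining n(C6H5COOH) = 0.001316 mol; n(C6H5COO-) = 0.002788 mol.
By Henderson-Hasselbalch, pH = pKa + log([A^-]/[HA]) = 4.20 + log(0.002788/0.001316) = 4.20 + (+0.33) = 4.53.

4.53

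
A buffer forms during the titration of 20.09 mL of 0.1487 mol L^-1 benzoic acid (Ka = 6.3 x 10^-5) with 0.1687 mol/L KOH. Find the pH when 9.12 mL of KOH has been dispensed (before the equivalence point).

Initial n(C6H5COOH) = 0.1487 x 0.02009 = 0.002987 mol.
n(KOH) added = 0.1687 x 0.009120 = 0.001539 mol, converting that many moles of C6H5COOH to C6H5COO-.
Remaining n(C6H5COOH) = 0.001449 mol; n(C6H5COO-) = 0.001539 mol.
By Henderson-Hasselbalch, pH = pKa + log([A^-]/[HA]) = 4.20 + log(0.001539/0.001449) = 4.20 + (+0.03) = 4.23.

4.23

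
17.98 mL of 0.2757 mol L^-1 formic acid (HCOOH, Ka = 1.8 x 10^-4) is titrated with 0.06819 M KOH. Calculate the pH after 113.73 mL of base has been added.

12.33

n(acid) = 0.2757 x 0.01798 = 0.004957 mol; n(KOH) added = 0.06819 x 0.1137 = 0.007755 mol.
Base is in excess by 0.007755 - 0.004957 = 0.002798 mol in a total volume of 0.1317 L.
[OH^-] = 0.002798/0.1317 = 0.02124 M, so pOH = 1.67 and pH = 14.00 - 1.67 = 12.33.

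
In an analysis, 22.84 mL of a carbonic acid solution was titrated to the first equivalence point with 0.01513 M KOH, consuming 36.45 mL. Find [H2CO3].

0.0241 M

n(KOH) = 0.01513 x 0.03645 = 0.0005515 mol.
At the first equivalence point, 1 mol OH^- react per mol H2CO3, so n(H2CO3) = 0.0005515 / 1 = 0.0005515 mol.
[H2CO3] = 0.0005515 / 0.02284 L = 0.0241 M.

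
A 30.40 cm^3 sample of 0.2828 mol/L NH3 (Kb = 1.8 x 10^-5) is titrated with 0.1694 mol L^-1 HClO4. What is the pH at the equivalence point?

5.12

n(NH3) = 0.2828 x 0.03040 = 0.008597 mol; V(HClO4) at equivalence = 0.008597/0.1694 = 0.05075 L.
At equivalence the base is fully converted to NH4+; total volume = 0.08115 L, so [NH4+] = 0.008597/0.08115 = 0.1059 M.
Ka(NH4+) = Kw/Kb = 1.0e-14 / 1.8 x 10^-5 = 5.56e-10.
[H^+] = sqrt(Ka x [NH4+]) = sqrt(5.56e-10 x 0.1059) = 7.67e-6 M.
pH = -log(7.67e-6) = 5.12.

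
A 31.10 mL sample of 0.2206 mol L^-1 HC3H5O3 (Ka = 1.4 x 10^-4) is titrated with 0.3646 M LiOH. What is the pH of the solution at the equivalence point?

8.50

n(HC3H5O3) = 0.2206 x 0.03110 = 0.006861 mol; V(LiOH) at equivalence = 0.006861/0.3646 = 0.01882 L.
At equivalence all the acid is converted to C3H5O3-; total volume = 0.03110 + 0.01882 = 0.04992 L, so [C3H5O3-] = 0.006861/0.04992 = 0.1374 M.
Kb = Kw/Ka = 1.0e-14 / 1.4 x 10^-4 = 7.14e-11.
[OH^-] = sqrt(Kb x [C3H5O3-]) = sqrt(7.14e-11 x 0.1374) = 3.13e-6 M.
pOH = 5.50, so pH = 14.00 - 5.50 = 8.50.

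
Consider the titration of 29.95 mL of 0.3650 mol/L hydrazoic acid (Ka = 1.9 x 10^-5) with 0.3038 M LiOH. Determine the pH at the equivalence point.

8.97

n(HN3) = 0.3650 x 0.02995 = 0.01093 mol; V(LiOH) at equivalence = 0.01093/0.3038 = 0.03598 L.
At equivalence all the acid is converted to N3-; total volume = 0.02995 + 0.03598 = 0.06593 L, so [N3-] = 0.01093/0.06593 = 0.1658 M.
Kb = Kw/Ka = 1.0e-14 / 1.9 x 10^-5 = 5.26e-10.
[OH^-] = sqrt(Kb x [N3-]) = sqrt(5.26e-10 x 0.1658) = 9.34e-6 M.
pOH = 5.03, so pH = 14.00 - 5.03 = 8.97.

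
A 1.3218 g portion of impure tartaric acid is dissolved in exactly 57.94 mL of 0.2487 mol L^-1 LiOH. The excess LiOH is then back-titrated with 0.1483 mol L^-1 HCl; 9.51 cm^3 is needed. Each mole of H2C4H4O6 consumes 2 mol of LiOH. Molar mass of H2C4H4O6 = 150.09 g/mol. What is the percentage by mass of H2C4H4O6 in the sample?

73.8%

Total n(LiOH) added = 0.2487 x 0.05794 = 0.01441 mol.
n(HCl) used = 0.1483 x 0.009510 = 0.001410 mol, which equals the excess n(LiOH).
So n(LiOH) consumed by the sample = 0.01441 - 0.001410 = 0.01300 mol.
n(H2C4H4O6) = 0.01300 / 2 = 0.006500 mol.
mass H2C4H4O6 = 0.006500 x 150.09 = 0.9755 g, so %H2C4H4O6 = 0.9755/1.3218 x 100 = 73.8%.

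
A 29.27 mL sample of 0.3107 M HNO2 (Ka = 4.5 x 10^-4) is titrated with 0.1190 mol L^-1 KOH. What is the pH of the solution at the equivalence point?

8.14

n(HNO2) = 0.3107 x 0.02927 = 0.009094 mol; V(KOH) at equivalence = 0.009094/0.1190 = 0.07642 L.
At equivalence all the acid is converted to NO2-; total volume = 0.02927 + 0.07642 = 0.1057 L, so [NO2-] = 0.009094/0.1057 = 0.08604 M.
Kb = Kw/Ka = 1.0e-14 / 4.5 x 10^-4 = 2.22e-11.
[OH^-] = sqrt(Kb x [NO2-]) = sqrt(2.22e-11 x 0.08604) = 1.38e-6 M.
pOH = 5.86, so pH = 14.00 - 5.86 = 8.14.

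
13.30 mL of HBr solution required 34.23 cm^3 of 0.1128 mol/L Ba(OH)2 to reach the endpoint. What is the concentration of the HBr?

0.581 M

n(Ba(OH)2) delivered = 0.1128 x 0.03423 = 0.003861 mol.
The reaction is 2 HBr + 1 Ba(OH)2, so n(HBr) = 0.003861 x 2/1 = 0.007722 mol.
[HBr] = 0.007722 mol / 0.01330 L = 0.581 M.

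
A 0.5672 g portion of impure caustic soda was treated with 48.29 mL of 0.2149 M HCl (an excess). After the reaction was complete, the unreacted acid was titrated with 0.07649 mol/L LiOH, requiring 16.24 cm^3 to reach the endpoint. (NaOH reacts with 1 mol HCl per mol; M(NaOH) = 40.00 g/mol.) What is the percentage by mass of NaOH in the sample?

Total n(HCl) added = 0.2149 x 0.04829 = 0.01038 mol.
n(LiOH) used = 0.07649 x 0.01624 = 0.001242 mol, which equals the excess n(HCl).
So n(HCl) consumed by the sample = 0.01038 - 0.001242 = 0.009135 mol.
n(NaOH) = 0.009135 / 1 = 0.009135 mol.
mass NaOH = 0.009135 x 40.00 = 0.3654 g, so %NaOH = 0.3654/0.5672 x 100 = 64.4%.

64.4%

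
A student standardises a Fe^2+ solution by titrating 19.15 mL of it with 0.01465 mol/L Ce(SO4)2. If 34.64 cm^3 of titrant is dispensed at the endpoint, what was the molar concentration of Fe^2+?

0.0265 M

n(Ce(SO4)2) = 0.01465 x 0.03464 = 0.0005075 mol.
From the balanced equation, 1 mol Ce(SO4)2 reacts with 1 mol Fe^2+, so n(Fe^2+) = 0.0005075 x 1/1 = 0.0005075 mol.
[Fe^2+] = 0.0005075 / 0.01915 L = 0.0265 M.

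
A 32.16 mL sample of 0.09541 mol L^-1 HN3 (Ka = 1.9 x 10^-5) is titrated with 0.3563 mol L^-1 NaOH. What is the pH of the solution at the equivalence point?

n(HN3) = 0.09541 x 0.03216 = 0.003068 mol; V(NaOH) at equivalence = 0.003068/0.3563 = 0.008612 L.
At equivalence all the acid is converted to N3-; total volume = 0.03216 + 0.008612 = 0.04077 L, so [N3-] = 0.003068/0.04077 = 0.07526 M.
Kb = Kw/Ka = 1.0e-14 / 1.9 x 10^-5 = 5.26e-10.
[OH^-] = sqrt(Kb x [N3-]) = sqrt(5.26e-10 x 0.07526) = 6.29e-6 M.
pOH = 5.20, so pH = 14.00 - 5.20 = 8.80.

8.80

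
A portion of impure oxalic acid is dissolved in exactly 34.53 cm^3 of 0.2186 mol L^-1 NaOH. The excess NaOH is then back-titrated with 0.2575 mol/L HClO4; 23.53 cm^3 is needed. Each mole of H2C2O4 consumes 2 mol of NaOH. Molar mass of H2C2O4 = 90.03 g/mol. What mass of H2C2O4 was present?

0.0670 g

Total n(NaOH) added = 0.2186 x 0.03453 = 0.007548 mol.
n(HClO4) used = 0.2575 x 0.02353 = 0.006059 mol, which equals the excess n(NaOH).
So n(NaOH) consumed by the sample = 0.007548 - 0.006059 = 0.001489 mol.
n(H2C2O4) = 0.001489 / 2 = 0.0007446 mol.
mass = 0.0007446 mol x 90.03 g/mol = 0.0670 g.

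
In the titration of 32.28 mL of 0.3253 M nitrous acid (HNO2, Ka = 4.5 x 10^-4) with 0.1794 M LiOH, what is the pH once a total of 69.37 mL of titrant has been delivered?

12.28

n(acid) = 0.3253 x 0.03228 = 0.01050 mol; n(LiOH) added = 0.1794 x 0.06937 = 0.01244 mol.
Base is in excess by 0.01244 - 0.01050 = 0.001944 mol in a total volume of 0.1017 L.
[OH^-] = 0.001944/0.1017 = 0.01913 M, so pOH = 1.72 and pH = 14.00 - 1.72 = 12.28.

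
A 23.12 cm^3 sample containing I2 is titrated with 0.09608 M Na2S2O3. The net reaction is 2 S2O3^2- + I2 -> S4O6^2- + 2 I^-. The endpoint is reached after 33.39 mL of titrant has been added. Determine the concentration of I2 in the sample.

n(Na2S2O3) = 0.09608 x 0.03339 = 0.003208 mol.
From the balanced equation, 2 mol Na2S2O3 reacts with 1 mol I2, so n(I2) = 0.003208 x 1/2 = 0.001604 mol.
[I2] = 0.001604 / 0.02312 L = 0.0694 M.

0.0694 M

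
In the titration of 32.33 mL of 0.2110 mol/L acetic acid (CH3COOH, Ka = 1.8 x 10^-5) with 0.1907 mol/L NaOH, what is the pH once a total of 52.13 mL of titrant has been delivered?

12.57

n(acid) = 0.2110 x 0.03233 = 0.006822 mol; n(NaOH) added = 0.1907 x 0.05213 = 0.009941 mol.
Base is in excess by 0.009941 - 0.006822 = 0.003120 mol in a total volume of 0.08446 L.
[OH^-] = 0.003120/0.08446 = 0.03694 M, so pOH = 1.43 and pH = 14.00 - 1.43 = 12.57.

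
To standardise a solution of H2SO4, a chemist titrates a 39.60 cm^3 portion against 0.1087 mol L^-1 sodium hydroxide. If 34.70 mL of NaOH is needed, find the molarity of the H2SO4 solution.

0.0476 M

n(NaOH) delivered = 0.1087 x 0.03470 = 0.003772 mol.
The reaction is 1 H2SO4 + 2 NaOH, so n(H2SO4) = 0.003772 x 1/2 = 0.001886 mol.
[H2SO4] = 0.001886 mol / 0.03960 L = 0.0476 M.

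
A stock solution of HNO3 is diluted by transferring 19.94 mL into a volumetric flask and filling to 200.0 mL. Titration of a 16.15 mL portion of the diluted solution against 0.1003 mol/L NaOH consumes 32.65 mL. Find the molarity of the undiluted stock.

n(NaOH) = 0.1003 x 0.03265 = 0.003275 mol.
n(HNO3) in the aliquot = 0.003275 mol.
[diluted HNO3] = 0.003275 / 0.01615 = 0.2028 M.
Dilution factor = 200.0/19.94 = 10.03, so [stock] = 0.2028 x 10.03 = 2.03 M.

2.03 M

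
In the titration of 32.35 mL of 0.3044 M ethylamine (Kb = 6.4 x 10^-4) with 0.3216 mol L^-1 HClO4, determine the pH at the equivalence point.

5.81

n(C2H5NH2) = 0.3044 x 0.03235 = 0.009847 mol; V(HClO4) at equivalence = 0.009847/0.3216 = 0.03062 L.
At equivalence the base is fully converted to C2H5NH3+; total volume = 0.06297 L, so [C2H5NH3+] = 0.009847/0.06297 = 0.1564 M.
Ka(C2H5NH3+) = Kw/Kb = 1.0e-14 / 6.4 x 10^-4 = 1.56e-11.
[H^+] = sqrt(Ka x [C2H5NH3+]) = sqrt(1.56e-11 x 0.1564) = 1.56e-6 M.
pH = -log(1.56e-6) = 5.81.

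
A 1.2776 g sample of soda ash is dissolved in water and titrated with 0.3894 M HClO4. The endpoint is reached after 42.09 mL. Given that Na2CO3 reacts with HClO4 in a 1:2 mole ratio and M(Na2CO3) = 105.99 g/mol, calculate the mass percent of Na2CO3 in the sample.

n(HClO4) = 0.3894 x 0.04209 = 0.01639 mol.
n(Na2CO3) = 0.01639 / 2 = 0.008195 mol.
mass of Na2CO3 = 0.008195 x 105.99 = 0.8686 g.
% purity = 0.8686 / 1.2776 x 100 = 68.0%.

68.0%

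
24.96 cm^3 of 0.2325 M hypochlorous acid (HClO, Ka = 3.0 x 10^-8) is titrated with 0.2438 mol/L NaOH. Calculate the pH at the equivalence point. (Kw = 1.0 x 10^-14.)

n(HClO) = 0.2325 x 0.02496 = 0.005803 mol; V(NaOH) at equivalence = 0.005803/0.2438 = 0.02380 L.
At equivalence all the acid is converted to ClO-; total volume = 0.02496 + 0.02380 = 0.04876 L, so [ClO-] = 0.005803/0.04876 = 0.1190 M.
Kb = Kw/Ka = 1.0e-14 / 3.0 x 10^-8 = 3.33e-7.
[OH^-] = sqrt(Kb x [ClO-]) = sqrt(3.33e-7 x 0.1190) = 0.000199 M.
pOH = 3.70, so pH = 14.00 - 3.70 = 10.30.

10.30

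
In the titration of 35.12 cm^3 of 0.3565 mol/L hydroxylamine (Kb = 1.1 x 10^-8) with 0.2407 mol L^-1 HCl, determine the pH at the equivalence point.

3.44

n(NH2OH) = 0.3565 x 0.03512 = 0.01252 mol; V(HCl) at equivalence = 0.01252/0.2407 = 0.05202 L.
At equivalence the base is fully converted to NH3OH+; total volume = 0.08714 L, so [NH3OH+] = 0.01252/0.08714 = 0.1437 M.
Ka(NH3OH+) = Kw/Kb = 1.0e-14 / 1.1 x 10^-8 = 9.09e-7.
[H^+] = sqrt(Ka x [NH3OH+]) = sqrt(9.09e-7 x 0.1437) = 0.000361 M.
pH = -log(0.000361) = 3.44.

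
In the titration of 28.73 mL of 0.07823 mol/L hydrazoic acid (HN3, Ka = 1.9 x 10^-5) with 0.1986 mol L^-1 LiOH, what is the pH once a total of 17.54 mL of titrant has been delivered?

12.43

n(acid) = 0.07823 x 0.02873 = 0.002248 mol; n(LiOH) added = 0.1986 x 0.01754 = 0.003483 mol.
Base is in excess by 0.003483 - 0.002248 = 0.001236 mol in a total volume of 0.04627 L.
[OH^-] = 0.001236/0.04627 = 0.02671 M, so pOH = 1.57 and pH = 14.00 - 1.57 = 12.43.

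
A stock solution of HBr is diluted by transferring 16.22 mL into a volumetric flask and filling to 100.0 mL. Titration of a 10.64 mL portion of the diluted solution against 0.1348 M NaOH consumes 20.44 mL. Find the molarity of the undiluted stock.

1.60 M

n(NaOH) = 0.1348 x 0.02044 = 0.002755 mol.
n(HBr) in the aliquot = 0.002755 mol.
[diluted HBr] = 0.002755 / 0.01064 = 0.2590 M.
Dilution factor = 100.0/16.22 = 6.165, so [stock] = 0.2590 x 6.165 = 1.60 M.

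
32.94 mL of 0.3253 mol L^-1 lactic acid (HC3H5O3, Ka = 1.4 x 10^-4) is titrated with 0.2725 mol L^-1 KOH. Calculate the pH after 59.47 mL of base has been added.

12.77

n(acid) = 0.3253 x 0.03294 = 0.01072 mol; n(KOH) added = 0.2725 x 0.05947 = 0.01621 mol.
Base is in excess by 0.01621 - 0.01072 = 0.005490 mol in a total volume of 0.09241 L.
[OH^-] = 0.005490/0.09241 = 0.05941 M, so pOH = 1.23 and pH = 14.00 - 1.23 = 12.77.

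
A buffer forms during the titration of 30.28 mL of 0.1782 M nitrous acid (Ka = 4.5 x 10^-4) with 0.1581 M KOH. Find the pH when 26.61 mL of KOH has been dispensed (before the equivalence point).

Initial n(HNO2) = 0.1782 x 0.03028 = 0.005396 mol.
n(KOH) added = 0.1581 x 0.02661 = 0.004207 mol, converting that many moles of HNO2 to NO2-.
Remaining n(HNO2) = 0.001189 mol; n(NO2-) = 0.004207 mol.
By Henderson-Hasselbalch, pH = pKa + log([A^-]/[HA]) = 3.35 + log(0.004207/0.001189) = 3.35 + (+0.55) = 3.90.

3.90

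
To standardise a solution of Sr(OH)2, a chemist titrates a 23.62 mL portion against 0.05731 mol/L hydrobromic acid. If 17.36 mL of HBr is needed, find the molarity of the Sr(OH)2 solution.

0.0211 M

n(HBr) delivered = 0.05731 x 0.01736 = 0.0009949 mol.
The reaction is 1 Sr(OH)2 + 2 HBr, so n(Sr(OH)2) = 0.0009949 x 1/2 = 0.0004975 mol.
[Sr(OH)2] = 0.0004975 mol / 0.02362 L = 0.0211 M.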